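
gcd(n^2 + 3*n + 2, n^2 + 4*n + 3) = n + 1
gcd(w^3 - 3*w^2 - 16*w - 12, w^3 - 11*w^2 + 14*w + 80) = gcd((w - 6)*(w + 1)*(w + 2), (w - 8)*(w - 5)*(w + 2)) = w + 2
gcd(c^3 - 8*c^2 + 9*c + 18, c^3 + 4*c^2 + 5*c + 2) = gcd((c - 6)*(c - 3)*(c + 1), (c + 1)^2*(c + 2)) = c + 1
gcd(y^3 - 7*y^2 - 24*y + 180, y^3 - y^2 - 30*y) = y^2 - y - 30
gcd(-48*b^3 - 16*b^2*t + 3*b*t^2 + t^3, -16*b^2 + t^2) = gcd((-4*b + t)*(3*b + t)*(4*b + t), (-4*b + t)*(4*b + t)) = -16*b^2 + t^2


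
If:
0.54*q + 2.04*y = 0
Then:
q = -3.77777777777778*y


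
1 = 1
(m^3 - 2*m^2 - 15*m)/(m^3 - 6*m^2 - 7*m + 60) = m/(m - 4)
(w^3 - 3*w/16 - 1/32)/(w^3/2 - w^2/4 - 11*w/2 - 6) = (-32*w^3 + 6*w + 1)/(8*(-2*w^3 + w^2 + 22*w + 24))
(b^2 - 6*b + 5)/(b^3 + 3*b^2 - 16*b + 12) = (b - 5)/(b^2 + 4*b - 12)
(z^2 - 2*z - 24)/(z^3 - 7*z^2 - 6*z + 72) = (z + 4)/(z^2 - z - 12)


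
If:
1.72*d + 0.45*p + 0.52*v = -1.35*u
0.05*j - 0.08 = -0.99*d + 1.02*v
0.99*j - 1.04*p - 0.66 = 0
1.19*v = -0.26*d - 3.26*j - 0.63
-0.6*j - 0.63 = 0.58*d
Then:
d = -1.64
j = 0.54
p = -0.12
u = 2.77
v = -1.65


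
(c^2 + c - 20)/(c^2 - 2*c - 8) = (c + 5)/(c + 2)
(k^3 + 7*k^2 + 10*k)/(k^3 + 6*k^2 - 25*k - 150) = k*(k + 2)/(k^2 + k - 30)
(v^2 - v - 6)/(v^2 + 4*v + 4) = (v - 3)/(v + 2)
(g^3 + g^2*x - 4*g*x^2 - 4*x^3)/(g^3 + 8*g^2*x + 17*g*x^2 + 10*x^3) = (g - 2*x)/(g + 5*x)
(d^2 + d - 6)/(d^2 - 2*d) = (d + 3)/d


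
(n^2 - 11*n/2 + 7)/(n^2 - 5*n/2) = (2*n^2 - 11*n + 14)/(n*(2*n - 5))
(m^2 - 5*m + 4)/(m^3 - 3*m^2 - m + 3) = (m - 4)/(m^2 - 2*m - 3)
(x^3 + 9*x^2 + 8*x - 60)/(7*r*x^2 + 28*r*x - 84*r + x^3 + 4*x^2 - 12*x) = (x + 5)/(7*r + x)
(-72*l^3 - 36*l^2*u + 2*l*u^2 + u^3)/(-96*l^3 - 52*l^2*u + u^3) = (-6*l + u)/(-8*l + u)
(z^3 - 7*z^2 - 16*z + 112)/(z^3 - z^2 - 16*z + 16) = (z - 7)/(z - 1)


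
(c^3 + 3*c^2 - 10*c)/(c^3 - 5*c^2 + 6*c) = (c + 5)/(c - 3)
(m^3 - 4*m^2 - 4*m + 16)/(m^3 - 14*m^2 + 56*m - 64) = (m + 2)/(m - 8)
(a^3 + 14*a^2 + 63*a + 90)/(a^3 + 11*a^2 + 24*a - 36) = (a^2 + 8*a + 15)/(a^2 + 5*a - 6)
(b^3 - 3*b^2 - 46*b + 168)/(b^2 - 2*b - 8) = (b^2 + b - 42)/(b + 2)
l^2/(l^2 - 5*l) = l/(l - 5)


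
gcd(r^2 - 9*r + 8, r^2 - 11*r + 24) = r - 8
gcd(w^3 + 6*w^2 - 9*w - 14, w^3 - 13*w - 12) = w + 1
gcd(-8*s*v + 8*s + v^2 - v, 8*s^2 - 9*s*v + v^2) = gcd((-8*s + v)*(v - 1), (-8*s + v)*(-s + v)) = 8*s - v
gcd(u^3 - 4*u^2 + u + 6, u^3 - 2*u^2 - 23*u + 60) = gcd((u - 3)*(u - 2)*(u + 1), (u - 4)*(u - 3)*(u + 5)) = u - 3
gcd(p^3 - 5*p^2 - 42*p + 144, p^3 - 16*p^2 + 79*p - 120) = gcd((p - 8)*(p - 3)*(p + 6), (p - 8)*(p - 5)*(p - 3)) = p^2 - 11*p + 24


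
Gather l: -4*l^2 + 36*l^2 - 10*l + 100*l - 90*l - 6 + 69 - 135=32*l^2 - 72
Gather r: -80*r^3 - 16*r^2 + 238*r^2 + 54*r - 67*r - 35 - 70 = -80*r^3 + 222*r^2 - 13*r - 105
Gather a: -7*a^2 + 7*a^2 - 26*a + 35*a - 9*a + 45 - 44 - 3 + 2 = 0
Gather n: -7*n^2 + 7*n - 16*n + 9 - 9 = -7*n^2 - 9*n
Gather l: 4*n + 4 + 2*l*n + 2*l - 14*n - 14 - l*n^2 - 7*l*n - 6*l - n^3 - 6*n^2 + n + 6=l*(-n^2 - 5*n - 4) - n^3 - 6*n^2 - 9*n - 4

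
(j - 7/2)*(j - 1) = j^2 - 9*j/2 + 7/2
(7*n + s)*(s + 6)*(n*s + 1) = 7*n^2*s^2 + 42*n^2*s + n*s^3 + 6*n*s^2 + 7*n*s + 42*n + s^2 + 6*s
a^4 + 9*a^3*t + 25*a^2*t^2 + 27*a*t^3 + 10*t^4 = (a + t)^2*(a + 2*t)*(a + 5*t)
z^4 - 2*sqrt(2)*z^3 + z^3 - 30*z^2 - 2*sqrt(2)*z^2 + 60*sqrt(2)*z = z*(z - 5)*(z + 6)*(z - 2*sqrt(2))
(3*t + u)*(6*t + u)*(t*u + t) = 18*t^3*u + 18*t^3 + 9*t^2*u^2 + 9*t^2*u + t*u^3 + t*u^2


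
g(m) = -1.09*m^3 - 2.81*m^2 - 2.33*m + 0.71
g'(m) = -3.27*m^2 - 5.62*m - 2.33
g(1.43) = -11.56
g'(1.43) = -17.05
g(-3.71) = 26.34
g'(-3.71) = -26.49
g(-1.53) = 1.60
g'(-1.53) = -1.39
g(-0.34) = 1.22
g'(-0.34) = -0.80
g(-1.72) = 1.95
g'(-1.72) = -2.34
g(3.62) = -96.26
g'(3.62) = -65.53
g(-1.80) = 2.16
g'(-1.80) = -2.81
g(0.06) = 0.56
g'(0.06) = -2.68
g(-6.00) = 148.97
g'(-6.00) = -86.33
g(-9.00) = 588.68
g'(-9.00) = -216.62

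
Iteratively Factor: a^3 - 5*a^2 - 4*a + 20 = (a - 2)*(a^2 - 3*a - 10) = (a - 5)*(a - 2)*(a + 2)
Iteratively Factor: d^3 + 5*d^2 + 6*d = (d + 3)*(d^2 + 2*d) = d*(d + 3)*(d + 2)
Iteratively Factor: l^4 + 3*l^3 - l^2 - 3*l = (l)*(l^3 + 3*l^2 - l - 3) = l*(l - 1)*(l^2 + 4*l + 3) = l*(l - 1)*(l + 3)*(l + 1)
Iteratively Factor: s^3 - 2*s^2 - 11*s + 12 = (s - 1)*(s^2 - s - 12) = (s - 1)*(s + 3)*(s - 4)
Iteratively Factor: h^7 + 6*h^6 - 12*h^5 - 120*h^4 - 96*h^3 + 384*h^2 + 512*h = (h - 4)*(h^6 + 10*h^5 + 28*h^4 - 8*h^3 - 128*h^2 - 128*h) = h*(h - 4)*(h^5 + 10*h^4 + 28*h^3 - 8*h^2 - 128*h - 128) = h*(h - 4)*(h + 2)*(h^4 + 8*h^3 + 12*h^2 - 32*h - 64) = h*(h - 4)*(h + 2)*(h + 4)*(h^3 + 4*h^2 - 4*h - 16) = h*(h - 4)*(h + 2)*(h + 4)^2*(h^2 - 4) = h*(h - 4)*(h - 2)*(h + 2)*(h + 4)^2*(h + 2)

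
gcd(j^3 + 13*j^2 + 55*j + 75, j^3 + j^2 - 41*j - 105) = j^2 + 8*j + 15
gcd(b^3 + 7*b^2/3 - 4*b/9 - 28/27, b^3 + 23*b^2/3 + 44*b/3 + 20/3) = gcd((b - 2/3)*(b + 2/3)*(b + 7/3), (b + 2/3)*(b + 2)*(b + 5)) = b + 2/3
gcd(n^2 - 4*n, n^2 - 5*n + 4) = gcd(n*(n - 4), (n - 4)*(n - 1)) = n - 4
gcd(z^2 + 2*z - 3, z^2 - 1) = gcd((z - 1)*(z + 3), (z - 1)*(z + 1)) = z - 1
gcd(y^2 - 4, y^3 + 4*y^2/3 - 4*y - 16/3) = y^2 - 4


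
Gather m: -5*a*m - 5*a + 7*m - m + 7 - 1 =-5*a + m*(6 - 5*a) + 6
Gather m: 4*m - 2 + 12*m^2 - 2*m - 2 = 12*m^2 + 2*m - 4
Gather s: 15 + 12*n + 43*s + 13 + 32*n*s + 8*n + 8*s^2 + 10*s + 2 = 20*n + 8*s^2 + s*(32*n + 53) + 30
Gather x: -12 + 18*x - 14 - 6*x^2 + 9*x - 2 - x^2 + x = -7*x^2 + 28*x - 28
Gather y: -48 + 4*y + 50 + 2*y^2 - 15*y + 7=2*y^2 - 11*y + 9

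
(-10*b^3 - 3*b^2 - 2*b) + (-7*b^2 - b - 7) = -10*b^3 - 10*b^2 - 3*b - 7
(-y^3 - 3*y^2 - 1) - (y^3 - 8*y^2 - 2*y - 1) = -2*y^3 + 5*y^2 + 2*y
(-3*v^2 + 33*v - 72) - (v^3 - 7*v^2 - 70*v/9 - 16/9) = -v^3 + 4*v^2 + 367*v/9 - 632/9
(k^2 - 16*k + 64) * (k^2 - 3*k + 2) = k^4 - 19*k^3 + 114*k^2 - 224*k + 128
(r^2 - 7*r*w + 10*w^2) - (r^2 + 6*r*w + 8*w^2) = -13*r*w + 2*w^2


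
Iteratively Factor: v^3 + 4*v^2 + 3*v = (v)*(v^2 + 4*v + 3) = v*(v + 3)*(v + 1)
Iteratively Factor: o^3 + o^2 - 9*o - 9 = (o - 3)*(o^2 + 4*o + 3) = (o - 3)*(o + 1)*(o + 3)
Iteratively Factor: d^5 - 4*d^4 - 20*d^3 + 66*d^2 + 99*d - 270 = (d - 3)*(d^4 - d^3 - 23*d^2 - 3*d + 90) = (d - 5)*(d - 3)*(d^3 + 4*d^2 - 3*d - 18) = (d - 5)*(d - 3)*(d - 2)*(d^2 + 6*d + 9) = (d - 5)*(d - 3)*(d - 2)*(d + 3)*(d + 3)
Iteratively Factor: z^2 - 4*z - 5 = (z + 1)*(z - 5)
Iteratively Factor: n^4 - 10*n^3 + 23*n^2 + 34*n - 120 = (n + 2)*(n^3 - 12*n^2 + 47*n - 60) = (n - 3)*(n + 2)*(n^2 - 9*n + 20) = (n - 5)*(n - 3)*(n + 2)*(n - 4)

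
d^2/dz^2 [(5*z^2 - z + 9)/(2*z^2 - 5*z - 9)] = 2*(46*z^3 + 378*z^2 - 324*z + 837)/(8*z^6 - 60*z^5 + 42*z^4 + 415*z^3 - 189*z^2 - 1215*z - 729)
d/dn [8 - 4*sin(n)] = -4*cos(n)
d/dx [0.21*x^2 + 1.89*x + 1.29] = 0.42*x + 1.89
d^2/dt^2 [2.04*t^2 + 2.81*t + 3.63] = 4.08000000000000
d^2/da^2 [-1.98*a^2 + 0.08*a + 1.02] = -3.96000000000000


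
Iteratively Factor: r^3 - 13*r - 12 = (r + 3)*(r^2 - 3*r - 4) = (r - 4)*(r + 3)*(r + 1)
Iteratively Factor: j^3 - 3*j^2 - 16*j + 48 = (j - 3)*(j^2 - 16) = (j - 3)*(j + 4)*(j - 4)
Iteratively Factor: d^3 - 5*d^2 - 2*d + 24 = (d - 4)*(d^2 - d - 6) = (d - 4)*(d - 3)*(d + 2)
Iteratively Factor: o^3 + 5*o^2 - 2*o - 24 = (o + 4)*(o^2 + o - 6) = (o + 3)*(o + 4)*(o - 2)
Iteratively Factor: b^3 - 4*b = (b - 2)*(b^2 + 2*b) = (b - 2)*(b + 2)*(b)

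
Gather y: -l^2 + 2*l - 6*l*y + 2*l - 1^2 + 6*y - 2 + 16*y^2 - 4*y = -l^2 + 4*l + 16*y^2 + y*(2 - 6*l) - 3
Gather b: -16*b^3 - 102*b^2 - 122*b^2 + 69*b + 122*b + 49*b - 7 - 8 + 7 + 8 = -16*b^3 - 224*b^2 + 240*b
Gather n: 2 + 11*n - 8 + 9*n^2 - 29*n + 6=9*n^2 - 18*n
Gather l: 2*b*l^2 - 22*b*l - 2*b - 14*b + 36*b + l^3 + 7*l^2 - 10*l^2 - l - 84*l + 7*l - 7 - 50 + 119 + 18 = 20*b + l^3 + l^2*(2*b - 3) + l*(-22*b - 78) + 80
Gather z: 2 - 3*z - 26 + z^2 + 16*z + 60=z^2 + 13*z + 36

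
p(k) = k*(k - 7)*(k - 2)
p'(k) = k*(k - 7) + k*(k - 2) + (k - 7)*(k - 2) = 3*k^2 - 18*k + 14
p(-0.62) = -12.38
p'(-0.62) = 26.31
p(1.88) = 1.16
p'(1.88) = -9.24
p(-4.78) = -381.77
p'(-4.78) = 168.59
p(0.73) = 5.81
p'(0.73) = 2.46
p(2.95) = -11.35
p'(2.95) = -12.99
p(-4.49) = -334.82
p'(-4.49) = 155.30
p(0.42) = 4.37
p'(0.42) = 6.97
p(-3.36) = -186.58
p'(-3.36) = 108.35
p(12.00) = 600.00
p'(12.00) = 230.00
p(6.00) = -24.00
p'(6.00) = 14.00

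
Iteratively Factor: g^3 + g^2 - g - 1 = (g - 1)*(g^2 + 2*g + 1) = (g - 1)*(g + 1)*(g + 1)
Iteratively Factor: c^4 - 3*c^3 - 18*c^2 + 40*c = (c - 2)*(c^3 - c^2 - 20*c) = c*(c - 2)*(c^2 - c - 20) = c*(c - 5)*(c - 2)*(c + 4)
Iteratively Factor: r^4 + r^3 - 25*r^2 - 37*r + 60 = (r - 5)*(r^3 + 6*r^2 + 5*r - 12) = (r - 5)*(r - 1)*(r^2 + 7*r + 12) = (r - 5)*(r - 1)*(r + 4)*(r + 3)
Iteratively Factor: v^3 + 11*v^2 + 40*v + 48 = (v + 4)*(v^2 + 7*v + 12) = (v + 4)^2*(v + 3)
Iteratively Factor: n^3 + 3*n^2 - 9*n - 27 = (n - 3)*(n^2 + 6*n + 9) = (n - 3)*(n + 3)*(n + 3)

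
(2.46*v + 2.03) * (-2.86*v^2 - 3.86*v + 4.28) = -7.0356*v^3 - 15.3014*v^2 + 2.693*v + 8.6884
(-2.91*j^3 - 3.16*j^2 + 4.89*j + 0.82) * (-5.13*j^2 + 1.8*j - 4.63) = 14.9283*j^5 + 10.9728*j^4 - 17.3004*j^3 + 19.2262*j^2 - 21.1647*j - 3.7966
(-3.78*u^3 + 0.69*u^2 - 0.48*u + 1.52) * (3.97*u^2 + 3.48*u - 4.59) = -15.0066*u^5 - 10.4151*u^4 + 17.8458*u^3 + 1.1969*u^2 + 7.4928*u - 6.9768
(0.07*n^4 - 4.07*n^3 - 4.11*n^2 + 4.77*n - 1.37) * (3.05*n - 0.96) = 0.2135*n^5 - 12.4807*n^4 - 8.6283*n^3 + 18.4941*n^2 - 8.7577*n + 1.3152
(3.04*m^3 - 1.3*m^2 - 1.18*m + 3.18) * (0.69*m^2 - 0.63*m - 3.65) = 2.0976*m^5 - 2.8122*m^4 - 11.0912*m^3 + 7.6826*m^2 + 2.3036*m - 11.607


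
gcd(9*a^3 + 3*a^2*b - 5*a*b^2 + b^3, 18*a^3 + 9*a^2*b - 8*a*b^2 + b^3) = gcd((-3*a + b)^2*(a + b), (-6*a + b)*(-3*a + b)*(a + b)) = 3*a^2 + 2*a*b - b^2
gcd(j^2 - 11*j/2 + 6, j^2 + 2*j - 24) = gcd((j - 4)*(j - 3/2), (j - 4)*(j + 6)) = j - 4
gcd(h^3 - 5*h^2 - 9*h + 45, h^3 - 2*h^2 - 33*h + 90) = h^2 - 8*h + 15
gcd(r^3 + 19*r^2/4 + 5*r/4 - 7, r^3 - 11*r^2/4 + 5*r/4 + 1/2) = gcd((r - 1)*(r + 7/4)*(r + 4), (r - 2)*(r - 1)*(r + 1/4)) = r - 1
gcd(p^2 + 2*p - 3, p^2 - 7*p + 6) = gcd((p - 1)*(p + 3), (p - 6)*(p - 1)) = p - 1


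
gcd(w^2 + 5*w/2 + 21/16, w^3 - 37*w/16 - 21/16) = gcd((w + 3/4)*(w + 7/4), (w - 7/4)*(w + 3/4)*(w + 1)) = w + 3/4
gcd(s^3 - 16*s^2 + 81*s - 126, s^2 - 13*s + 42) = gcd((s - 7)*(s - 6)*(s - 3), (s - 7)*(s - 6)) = s^2 - 13*s + 42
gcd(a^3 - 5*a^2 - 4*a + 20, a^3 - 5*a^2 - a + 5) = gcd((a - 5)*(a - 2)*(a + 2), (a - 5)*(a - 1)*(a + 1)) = a - 5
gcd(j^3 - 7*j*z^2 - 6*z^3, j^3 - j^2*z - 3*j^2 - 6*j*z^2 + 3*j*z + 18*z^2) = -j^2 + j*z + 6*z^2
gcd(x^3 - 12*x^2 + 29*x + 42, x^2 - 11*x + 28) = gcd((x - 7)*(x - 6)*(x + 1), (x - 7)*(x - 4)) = x - 7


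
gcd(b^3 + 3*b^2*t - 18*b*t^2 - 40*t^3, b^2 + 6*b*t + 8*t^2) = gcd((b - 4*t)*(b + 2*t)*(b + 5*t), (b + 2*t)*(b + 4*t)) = b + 2*t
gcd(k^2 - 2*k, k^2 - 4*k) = k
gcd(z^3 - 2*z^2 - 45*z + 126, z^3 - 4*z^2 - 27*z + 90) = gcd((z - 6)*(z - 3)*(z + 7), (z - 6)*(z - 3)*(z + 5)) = z^2 - 9*z + 18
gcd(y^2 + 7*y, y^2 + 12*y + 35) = y + 7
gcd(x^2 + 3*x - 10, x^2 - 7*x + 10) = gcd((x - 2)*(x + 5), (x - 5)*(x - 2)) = x - 2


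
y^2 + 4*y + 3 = (y + 1)*(y + 3)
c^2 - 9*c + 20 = (c - 5)*(c - 4)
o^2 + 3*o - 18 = (o - 3)*(o + 6)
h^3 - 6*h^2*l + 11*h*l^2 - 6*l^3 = (h - 3*l)*(h - 2*l)*(h - l)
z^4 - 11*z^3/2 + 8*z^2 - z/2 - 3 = (z - 3)*(z - 2)*(z - 1)*(z + 1/2)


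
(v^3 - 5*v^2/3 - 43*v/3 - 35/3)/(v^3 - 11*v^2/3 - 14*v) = (v^2 - 4*v - 5)/(v*(v - 6))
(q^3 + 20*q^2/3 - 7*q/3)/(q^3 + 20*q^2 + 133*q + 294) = q*(3*q - 1)/(3*(q^2 + 13*q + 42))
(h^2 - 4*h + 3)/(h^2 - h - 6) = (h - 1)/(h + 2)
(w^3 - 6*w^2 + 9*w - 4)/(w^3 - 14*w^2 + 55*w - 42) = (w^2 - 5*w + 4)/(w^2 - 13*w + 42)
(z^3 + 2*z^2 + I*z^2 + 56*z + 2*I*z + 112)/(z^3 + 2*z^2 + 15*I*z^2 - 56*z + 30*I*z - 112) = (z - 7*I)/(z + 7*I)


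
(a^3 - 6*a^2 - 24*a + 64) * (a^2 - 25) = a^5 - 6*a^4 - 49*a^3 + 214*a^2 + 600*a - 1600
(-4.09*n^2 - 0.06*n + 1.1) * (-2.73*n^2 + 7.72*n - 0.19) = 11.1657*n^4 - 31.411*n^3 - 2.6891*n^2 + 8.5034*n - 0.209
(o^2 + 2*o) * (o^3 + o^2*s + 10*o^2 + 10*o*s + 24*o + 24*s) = o^5 + o^4*s + 12*o^4 + 12*o^3*s + 44*o^3 + 44*o^2*s + 48*o^2 + 48*o*s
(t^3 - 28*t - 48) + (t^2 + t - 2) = t^3 + t^2 - 27*t - 50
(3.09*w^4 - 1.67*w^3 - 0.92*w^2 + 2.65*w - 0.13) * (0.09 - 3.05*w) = -9.4245*w^5 + 5.3716*w^4 + 2.6557*w^3 - 8.1653*w^2 + 0.635*w - 0.0117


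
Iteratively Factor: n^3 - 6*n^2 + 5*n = (n - 5)*(n^2 - n) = (n - 5)*(n - 1)*(n)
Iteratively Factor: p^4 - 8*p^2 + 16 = (p + 2)*(p^3 - 2*p^2 - 4*p + 8) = (p - 2)*(p + 2)*(p^2 - 4) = (p - 2)^2*(p + 2)*(p + 2)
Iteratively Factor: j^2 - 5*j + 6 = (j - 3)*(j - 2)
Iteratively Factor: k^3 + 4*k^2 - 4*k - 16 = (k + 2)*(k^2 + 2*k - 8) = (k + 2)*(k + 4)*(k - 2)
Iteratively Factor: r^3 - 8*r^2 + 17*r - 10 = (r - 2)*(r^2 - 6*r + 5) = (r - 5)*(r - 2)*(r - 1)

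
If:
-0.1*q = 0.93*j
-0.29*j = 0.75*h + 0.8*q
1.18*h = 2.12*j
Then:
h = 0.00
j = 0.00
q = 0.00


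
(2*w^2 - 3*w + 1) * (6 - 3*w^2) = -6*w^4 + 9*w^3 + 9*w^2 - 18*w + 6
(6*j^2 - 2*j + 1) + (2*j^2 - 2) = 8*j^2 - 2*j - 1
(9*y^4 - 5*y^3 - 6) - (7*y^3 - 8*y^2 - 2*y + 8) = 9*y^4 - 12*y^3 + 8*y^2 + 2*y - 14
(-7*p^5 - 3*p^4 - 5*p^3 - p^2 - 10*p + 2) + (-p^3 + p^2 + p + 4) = -7*p^5 - 3*p^4 - 6*p^3 - 9*p + 6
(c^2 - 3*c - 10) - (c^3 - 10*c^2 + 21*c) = -c^3 + 11*c^2 - 24*c - 10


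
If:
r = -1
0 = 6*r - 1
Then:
No Solution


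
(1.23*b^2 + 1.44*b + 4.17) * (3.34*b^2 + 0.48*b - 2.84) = 4.1082*b^4 + 5.4*b^3 + 11.1258*b^2 - 2.088*b - 11.8428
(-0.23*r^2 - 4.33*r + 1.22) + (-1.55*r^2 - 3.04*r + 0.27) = -1.78*r^2 - 7.37*r + 1.49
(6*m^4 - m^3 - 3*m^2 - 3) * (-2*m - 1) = -12*m^5 - 4*m^4 + 7*m^3 + 3*m^2 + 6*m + 3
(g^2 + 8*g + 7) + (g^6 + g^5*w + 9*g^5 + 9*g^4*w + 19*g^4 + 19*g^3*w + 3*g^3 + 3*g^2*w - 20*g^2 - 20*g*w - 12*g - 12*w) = g^6 + g^5*w + 9*g^5 + 9*g^4*w + 19*g^4 + 19*g^3*w + 3*g^3 + 3*g^2*w - 19*g^2 - 20*g*w - 4*g - 12*w + 7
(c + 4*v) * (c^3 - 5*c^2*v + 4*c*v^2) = c^4 - c^3*v - 16*c^2*v^2 + 16*c*v^3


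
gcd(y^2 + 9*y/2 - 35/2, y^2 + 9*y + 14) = y + 7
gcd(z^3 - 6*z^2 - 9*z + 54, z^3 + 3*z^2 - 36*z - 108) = z^2 - 3*z - 18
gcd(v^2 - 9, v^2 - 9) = v^2 - 9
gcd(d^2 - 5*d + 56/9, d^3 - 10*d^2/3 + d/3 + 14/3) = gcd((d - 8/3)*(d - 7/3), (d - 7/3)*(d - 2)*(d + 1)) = d - 7/3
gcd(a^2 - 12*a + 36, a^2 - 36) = a - 6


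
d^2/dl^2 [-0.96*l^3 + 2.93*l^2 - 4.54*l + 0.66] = 5.86 - 5.76*l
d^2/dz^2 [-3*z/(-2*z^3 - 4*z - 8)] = 3*(z*(3*z^2 + 2)^2 - 2*(3*z^2 + 1)*(z^3 + 2*z + 4))/(z^3 + 2*z + 4)^3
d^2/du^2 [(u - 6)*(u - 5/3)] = 2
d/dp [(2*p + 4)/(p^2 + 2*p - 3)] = 2*(p^2 + 2*p - 2*(p + 1)*(p + 2) - 3)/(p^2 + 2*p - 3)^2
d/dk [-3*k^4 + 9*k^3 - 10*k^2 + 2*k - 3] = -12*k^3 + 27*k^2 - 20*k + 2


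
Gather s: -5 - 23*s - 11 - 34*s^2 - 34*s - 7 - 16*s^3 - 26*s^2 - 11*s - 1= -16*s^3 - 60*s^2 - 68*s - 24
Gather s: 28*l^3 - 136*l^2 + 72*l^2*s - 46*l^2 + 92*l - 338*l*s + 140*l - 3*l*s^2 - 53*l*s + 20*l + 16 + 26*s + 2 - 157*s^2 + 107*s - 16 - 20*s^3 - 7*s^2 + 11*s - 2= 28*l^3 - 182*l^2 + 252*l - 20*s^3 + s^2*(-3*l - 164) + s*(72*l^2 - 391*l + 144)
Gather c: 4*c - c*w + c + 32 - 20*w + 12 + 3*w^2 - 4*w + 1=c*(5 - w) + 3*w^2 - 24*w + 45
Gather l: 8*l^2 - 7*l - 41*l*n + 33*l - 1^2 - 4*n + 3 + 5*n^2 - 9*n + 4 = 8*l^2 + l*(26 - 41*n) + 5*n^2 - 13*n + 6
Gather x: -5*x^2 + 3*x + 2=-5*x^2 + 3*x + 2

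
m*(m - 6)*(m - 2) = m^3 - 8*m^2 + 12*m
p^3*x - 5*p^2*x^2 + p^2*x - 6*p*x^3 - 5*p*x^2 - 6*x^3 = (p - 6*x)*(p + x)*(p*x + x)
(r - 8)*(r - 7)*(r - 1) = r^3 - 16*r^2 + 71*r - 56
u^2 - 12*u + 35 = (u - 7)*(u - 5)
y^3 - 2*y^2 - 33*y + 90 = (y - 5)*(y - 3)*(y + 6)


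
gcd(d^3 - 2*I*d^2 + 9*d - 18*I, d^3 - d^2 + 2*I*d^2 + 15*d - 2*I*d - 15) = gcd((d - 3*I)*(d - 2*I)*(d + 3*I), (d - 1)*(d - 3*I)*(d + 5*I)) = d - 3*I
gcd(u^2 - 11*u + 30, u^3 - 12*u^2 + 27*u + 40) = u - 5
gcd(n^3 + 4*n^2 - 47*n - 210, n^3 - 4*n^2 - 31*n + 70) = n^2 - 2*n - 35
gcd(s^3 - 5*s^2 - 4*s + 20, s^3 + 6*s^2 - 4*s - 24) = s^2 - 4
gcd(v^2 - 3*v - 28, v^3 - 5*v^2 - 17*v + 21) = v - 7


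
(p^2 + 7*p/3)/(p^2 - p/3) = (3*p + 7)/(3*p - 1)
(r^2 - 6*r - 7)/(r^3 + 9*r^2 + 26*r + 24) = (r^2 - 6*r - 7)/(r^3 + 9*r^2 + 26*r + 24)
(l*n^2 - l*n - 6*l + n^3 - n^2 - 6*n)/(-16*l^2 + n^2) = (-l*n^2 + l*n + 6*l - n^3 + n^2 + 6*n)/(16*l^2 - n^2)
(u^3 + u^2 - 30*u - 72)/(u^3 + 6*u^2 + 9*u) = (u^2 - 2*u - 24)/(u*(u + 3))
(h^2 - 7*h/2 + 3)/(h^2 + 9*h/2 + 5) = (2*h^2 - 7*h + 6)/(2*h^2 + 9*h + 10)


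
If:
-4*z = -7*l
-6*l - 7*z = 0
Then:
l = 0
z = 0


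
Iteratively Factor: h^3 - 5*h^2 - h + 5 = (h - 1)*(h^2 - 4*h - 5) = (h - 5)*(h - 1)*(h + 1)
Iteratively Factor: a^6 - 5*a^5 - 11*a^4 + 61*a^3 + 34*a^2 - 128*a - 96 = (a + 1)*(a^5 - 6*a^4 - 5*a^3 + 66*a^2 - 32*a - 96) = (a - 4)*(a + 1)*(a^4 - 2*a^3 - 13*a^2 + 14*a + 24) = (a - 4)*(a + 1)^2*(a^3 - 3*a^2 - 10*a + 24) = (a - 4)*(a - 2)*(a + 1)^2*(a^2 - a - 12) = (a - 4)*(a - 2)*(a + 1)^2*(a + 3)*(a - 4)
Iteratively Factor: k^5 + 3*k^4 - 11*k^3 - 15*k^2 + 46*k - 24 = (k - 2)*(k^4 + 5*k^3 - k^2 - 17*k + 12) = (k - 2)*(k + 3)*(k^3 + 2*k^2 - 7*k + 4) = (k - 2)*(k - 1)*(k + 3)*(k^2 + 3*k - 4) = (k - 2)*(k - 1)^2*(k + 3)*(k + 4)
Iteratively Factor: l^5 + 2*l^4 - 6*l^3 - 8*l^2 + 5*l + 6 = (l + 1)*(l^4 + l^3 - 7*l^2 - l + 6) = (l - 2)*(l + 1)*(l^3 + 3*l^2 - l - 3) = (l - 2)*(l - 1)*(l + 1)*(l^2 + 4*l + 3) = (l - 2)*(l - 1)*(l + 1)^2*(l + 3)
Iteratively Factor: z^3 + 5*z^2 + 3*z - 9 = (z - 1)*(z^2 + 6*z + 9) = (z - 1)*(z + 3)*(z + 3)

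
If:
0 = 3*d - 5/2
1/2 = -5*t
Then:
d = 5/6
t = -1/10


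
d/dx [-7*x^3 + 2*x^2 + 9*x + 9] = -21*x^2 + 4*x + 9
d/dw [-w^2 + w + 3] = 1 - 2*w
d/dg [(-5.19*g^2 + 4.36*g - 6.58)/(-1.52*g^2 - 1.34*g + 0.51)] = (13.5818*g^2 - 25.297*g - 6.5936)/(2.3104*g^4 + 4.0736*g^3 + 0.2452*g^2 - 1.3668*g + 0.2601)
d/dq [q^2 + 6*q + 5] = 2*q + 6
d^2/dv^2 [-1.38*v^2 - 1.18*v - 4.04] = -2.76000000000000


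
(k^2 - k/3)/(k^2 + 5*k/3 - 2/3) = k/(k + 2)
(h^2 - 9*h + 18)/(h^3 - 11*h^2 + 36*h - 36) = 1/(h - 2)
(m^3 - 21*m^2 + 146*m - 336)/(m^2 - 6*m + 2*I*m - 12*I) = (m^2 - 15*m + 56)/(m + 2*I)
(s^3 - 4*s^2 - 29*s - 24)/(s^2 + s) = s - 5 - 24/s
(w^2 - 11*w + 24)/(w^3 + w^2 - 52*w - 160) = (w - 3)/(w^2 + 9*w + 20)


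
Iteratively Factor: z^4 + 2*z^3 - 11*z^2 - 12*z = (z + 4)*(z^3 - 2*z^2 - 3*z) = z*(z + 4)*(z^2 - 2*z - 3) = z*(z - 3)*(z + 4)*(z + 1)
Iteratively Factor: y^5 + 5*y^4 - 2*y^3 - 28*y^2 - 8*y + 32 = (y + 2)*(y^4 + 3*y^3 - 8*y^2 - 12*y + 16) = (y + 2)*(y + 4)*(y^3 - y^2 - 4*y + 4) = (y - 2)*(y + 2)*(y + 4)*(y^2 + y - 2) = (y - 2)*(y - 1)*(y + 2)*(y + 4)*(y + 2)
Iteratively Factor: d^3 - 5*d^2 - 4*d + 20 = (d - 5)*(d^2 - 4) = (d - 5)*(d - 2)*(d + 2)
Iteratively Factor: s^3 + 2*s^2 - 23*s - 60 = (s + 4)*(s^2 - 2*s - 15) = (s - 5)*(s + 4)*(s + 3)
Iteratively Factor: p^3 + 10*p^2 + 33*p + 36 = (p + 3)*(p^2 + 7*p + 12) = (p + 3)^2*(p + 4)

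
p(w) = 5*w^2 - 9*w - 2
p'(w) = 10*w - 9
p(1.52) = -4.13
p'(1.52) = 6.20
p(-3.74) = 101.60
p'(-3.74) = -46.40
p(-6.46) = 264.80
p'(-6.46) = -73.60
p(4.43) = 56.25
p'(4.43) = 35.30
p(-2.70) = 58.75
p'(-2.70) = -36.00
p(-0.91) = 10.33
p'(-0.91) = -18.10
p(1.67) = -3.09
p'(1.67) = 7.70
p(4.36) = 53.81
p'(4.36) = 34.60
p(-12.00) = 826.00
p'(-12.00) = -129.00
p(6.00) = 124.00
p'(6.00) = 51.00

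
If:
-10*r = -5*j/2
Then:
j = 4*r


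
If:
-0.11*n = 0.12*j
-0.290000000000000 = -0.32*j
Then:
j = 0.91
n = -0.99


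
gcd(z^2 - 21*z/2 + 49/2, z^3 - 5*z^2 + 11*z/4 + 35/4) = z - 7/2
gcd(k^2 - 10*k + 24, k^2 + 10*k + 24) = 1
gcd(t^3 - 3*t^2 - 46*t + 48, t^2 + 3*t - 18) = t + 6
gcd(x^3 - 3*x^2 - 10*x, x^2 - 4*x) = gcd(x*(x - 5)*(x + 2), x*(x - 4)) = x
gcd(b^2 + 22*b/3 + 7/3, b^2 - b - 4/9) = b + 1/3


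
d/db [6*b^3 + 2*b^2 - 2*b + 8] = 18*b^2 + 4*b - 2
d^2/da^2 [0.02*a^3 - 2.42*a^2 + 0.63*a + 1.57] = 0.12*a - 4.84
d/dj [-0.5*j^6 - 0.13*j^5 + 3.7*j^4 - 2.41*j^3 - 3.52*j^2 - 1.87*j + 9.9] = -3.0*j^5 - 0.65*j^4 + 14.8*j^3 - 7.23*j^2 - 7.04*j - 1.87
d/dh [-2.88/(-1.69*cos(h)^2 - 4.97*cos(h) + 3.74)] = (9.7344*cos(h) + 14.3136)*sin(h)/(1.69*cos(h)^2 + 4.97*cos(h) - 3.74)^2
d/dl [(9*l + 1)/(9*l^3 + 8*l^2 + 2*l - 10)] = (81*l^3 + 72*l^2 + 18*l - (9*l + 1)*(27*l^2 + 16*l + 2) - 90)/(9*l^3 + 8*l^2 + 2*l - 10)^2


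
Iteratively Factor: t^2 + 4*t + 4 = (t + 2)*(t + 2)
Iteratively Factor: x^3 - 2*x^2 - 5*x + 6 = (x - 3)*(x^2 + x - 2) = (x - 3)*(x - 1)*(x + 2)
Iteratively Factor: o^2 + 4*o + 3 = (o + 3)*(o + 1)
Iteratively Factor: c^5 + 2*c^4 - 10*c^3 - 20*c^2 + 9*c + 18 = (c - 1)*(c^4 + 3*c^3 - 7*c^2 - 27*c - 18) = (c - 3)*(c - 1)*(c^3 + 6*c^2 + 11*c + 6) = (c - 3)*(c - 1)*(c + 3)*(c^2 + 3*c + 2) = (c - 3)*(c - 1)*(c + 1)*(c + 3)*(c + 2)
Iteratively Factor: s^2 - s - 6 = (s + 2)*(s - 3)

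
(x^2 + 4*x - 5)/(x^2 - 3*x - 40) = (x - 1)/(x - 8)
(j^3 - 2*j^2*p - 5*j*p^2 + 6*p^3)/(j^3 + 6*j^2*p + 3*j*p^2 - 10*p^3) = (j - 3*p)/(j + 5*p)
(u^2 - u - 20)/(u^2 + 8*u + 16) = (u - 5)/(u + 4)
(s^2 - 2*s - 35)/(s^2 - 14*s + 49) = (s + 5)/(s - 7)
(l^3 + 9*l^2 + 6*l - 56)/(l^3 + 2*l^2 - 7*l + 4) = (l^2 + 5*l - 14)/(l^2 - 2*l + 1)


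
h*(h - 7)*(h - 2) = h^3 - 9*h^2 + 14*h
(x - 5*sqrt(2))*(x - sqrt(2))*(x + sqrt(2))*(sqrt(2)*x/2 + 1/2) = sqrt(2)*x^4/2 - 9*x^3/2 - 7*sqrt(2)*x^2/2 + 9*x + 5*sqrt(2)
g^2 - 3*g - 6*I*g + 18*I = (g - 3)*(g - 6*I)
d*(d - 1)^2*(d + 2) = d^4 - 3*d^2 + 2*d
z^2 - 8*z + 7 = (z - 7)*(z - 1)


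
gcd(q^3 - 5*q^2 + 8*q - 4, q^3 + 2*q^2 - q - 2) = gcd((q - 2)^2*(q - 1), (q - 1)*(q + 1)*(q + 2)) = q - 1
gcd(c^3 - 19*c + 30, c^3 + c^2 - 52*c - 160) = c + 5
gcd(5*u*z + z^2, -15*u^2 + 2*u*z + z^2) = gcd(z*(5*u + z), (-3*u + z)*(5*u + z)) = 5*u + z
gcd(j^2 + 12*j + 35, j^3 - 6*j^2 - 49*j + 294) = j + 7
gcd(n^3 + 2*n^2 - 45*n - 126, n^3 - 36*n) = n + 6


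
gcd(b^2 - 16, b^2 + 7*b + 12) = b + 4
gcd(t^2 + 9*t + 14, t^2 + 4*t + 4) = t + 2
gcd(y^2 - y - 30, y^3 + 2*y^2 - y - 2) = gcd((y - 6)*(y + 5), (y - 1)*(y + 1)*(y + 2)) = 1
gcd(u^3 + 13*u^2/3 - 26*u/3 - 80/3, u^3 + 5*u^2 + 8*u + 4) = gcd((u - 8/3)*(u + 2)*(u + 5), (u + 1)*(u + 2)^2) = u + 2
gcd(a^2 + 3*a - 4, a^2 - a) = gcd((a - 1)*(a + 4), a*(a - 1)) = a - 1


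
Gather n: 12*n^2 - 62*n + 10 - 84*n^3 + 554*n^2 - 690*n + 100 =-84*n^3 + 566*n^2 - 752*n + 110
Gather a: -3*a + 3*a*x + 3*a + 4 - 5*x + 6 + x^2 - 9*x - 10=3*a*x + x^2 - 14*x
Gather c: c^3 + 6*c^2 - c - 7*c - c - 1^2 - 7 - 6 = c^3 + 6*c^2 - 9*c - 14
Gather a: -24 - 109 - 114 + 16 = -231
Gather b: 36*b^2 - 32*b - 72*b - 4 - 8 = 36*b^2 - 104*b - 12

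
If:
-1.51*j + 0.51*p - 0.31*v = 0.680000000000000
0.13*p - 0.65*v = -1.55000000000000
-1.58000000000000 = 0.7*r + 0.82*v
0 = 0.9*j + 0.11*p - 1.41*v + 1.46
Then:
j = 7.64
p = 28.92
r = -11.83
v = 8.17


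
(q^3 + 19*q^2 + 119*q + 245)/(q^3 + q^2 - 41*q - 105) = (q^2 + 14*q + 49)/(q^2 - 4*q - 21)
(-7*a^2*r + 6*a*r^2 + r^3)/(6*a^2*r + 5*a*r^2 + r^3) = (-7*a^2 + 6*a*r + r^2)/(6*a^2 + 5*a*r + r^2)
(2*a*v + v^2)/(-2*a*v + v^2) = (2*a + v)/(-2*a + v)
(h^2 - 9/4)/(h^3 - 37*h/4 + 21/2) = (2*h + 3)/(2*h^2 + 3*h - 14)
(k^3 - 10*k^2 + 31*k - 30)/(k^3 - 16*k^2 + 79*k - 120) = (k - 2)/(k - 8)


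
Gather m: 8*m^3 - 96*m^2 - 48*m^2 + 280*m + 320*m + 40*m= 8*m^3 - 144*m^2 + 640*m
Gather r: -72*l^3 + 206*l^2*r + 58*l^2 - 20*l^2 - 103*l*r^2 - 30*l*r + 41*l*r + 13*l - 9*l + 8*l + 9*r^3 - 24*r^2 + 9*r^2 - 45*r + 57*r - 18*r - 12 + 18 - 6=-72*l^3 + 38*l^2 + 12*l + 9*r^3 + r^2*(-103*l - 15) + r*(206*l^2 + 11*l - 6)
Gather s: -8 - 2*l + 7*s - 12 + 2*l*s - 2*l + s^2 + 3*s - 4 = -4*l + s^2 + s*(2*l + 10) - 24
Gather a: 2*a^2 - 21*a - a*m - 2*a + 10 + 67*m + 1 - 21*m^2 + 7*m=2*a^2 + a*(-m - 23) - 21*m^2 + 74*m + 11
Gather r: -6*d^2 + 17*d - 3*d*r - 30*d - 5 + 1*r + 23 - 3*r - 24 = -6*d^2 - 13*d + r*(-3*d - 2) - 6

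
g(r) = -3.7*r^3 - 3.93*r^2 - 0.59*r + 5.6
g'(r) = -11.1*r^2 - 7.86*r - 0.59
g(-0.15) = 5.61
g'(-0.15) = 0.34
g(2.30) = -61.56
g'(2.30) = -77.39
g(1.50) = -16.62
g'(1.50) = -37.36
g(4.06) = -309.19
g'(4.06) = -215.47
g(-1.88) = 17.40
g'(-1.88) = -25.05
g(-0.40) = 5.44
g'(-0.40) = 0.78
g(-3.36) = 103.57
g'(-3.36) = -99.49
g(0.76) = 1.26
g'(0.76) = -12.97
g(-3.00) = 71.90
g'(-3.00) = -76.91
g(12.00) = -6961.00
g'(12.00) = -1693.31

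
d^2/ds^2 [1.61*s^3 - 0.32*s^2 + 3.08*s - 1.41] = 9.66*s - 0.64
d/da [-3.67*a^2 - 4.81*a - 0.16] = -7.34*a - 4.81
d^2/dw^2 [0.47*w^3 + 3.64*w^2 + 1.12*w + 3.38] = 2.82*w + 7.28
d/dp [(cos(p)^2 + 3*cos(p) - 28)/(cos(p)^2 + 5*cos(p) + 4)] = 2*(sin(p)^2 - 32*cos(p) - 77)*sin(p)/((cos(p) + 1)^2*(cos(p) + 4)^2)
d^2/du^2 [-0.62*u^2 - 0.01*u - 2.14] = -1.24000000000000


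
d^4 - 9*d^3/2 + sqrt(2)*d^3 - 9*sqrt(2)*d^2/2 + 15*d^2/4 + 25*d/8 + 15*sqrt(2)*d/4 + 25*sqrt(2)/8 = (d - 5/2)^2*(d + 1/2)*(d + sqrt(2))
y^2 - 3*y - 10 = (y - 5)*(y + 2)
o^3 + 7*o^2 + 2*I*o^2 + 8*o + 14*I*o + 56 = (o + 7)*(o - 2*I)*(o + 4*I)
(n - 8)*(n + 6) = n^2 - 2*n - 48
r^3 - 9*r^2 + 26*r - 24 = (r - 4)*(r - 3)*(r - 2)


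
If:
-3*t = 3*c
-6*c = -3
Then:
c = 1/2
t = -1/2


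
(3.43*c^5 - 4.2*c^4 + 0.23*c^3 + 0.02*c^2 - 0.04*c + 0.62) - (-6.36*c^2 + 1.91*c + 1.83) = 3.43*c^5 - 4.2*c^4 + 0.23*c^3 + 6.38*c^2 - 1.95*c - 1.21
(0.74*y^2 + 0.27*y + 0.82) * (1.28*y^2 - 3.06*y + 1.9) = 0.9472*y^4 - 1.9188*y^3 + 1.6294*y^2 - 1.9962*y + 1.558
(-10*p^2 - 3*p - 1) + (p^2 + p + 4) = -9*p^2 - 2*p + 3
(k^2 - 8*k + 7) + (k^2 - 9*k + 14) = 2*k^2 - 17*k + 21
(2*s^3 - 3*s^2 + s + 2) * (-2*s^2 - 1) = -4*s^5 + 6*s^4 - 4*s^3 - s^2 - s - 2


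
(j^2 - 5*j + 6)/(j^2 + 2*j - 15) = (j - 2)/(j + 5)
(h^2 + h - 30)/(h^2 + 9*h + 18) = (h - 5)/(h + 3)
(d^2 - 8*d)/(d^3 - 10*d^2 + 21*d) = (d - 8)/(d^2 - 10*d + 21)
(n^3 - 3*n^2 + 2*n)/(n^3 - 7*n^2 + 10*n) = (n - 1)/(n - 5)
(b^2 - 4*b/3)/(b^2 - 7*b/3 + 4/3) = b/(b - 1)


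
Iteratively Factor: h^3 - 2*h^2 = (h)*(h^2 - 2*h) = h*(h - 2)*(h)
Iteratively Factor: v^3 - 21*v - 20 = (v + 4)*(v^2 - 4*v - 5) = (v + 1)*(v + 4)*(v - 5)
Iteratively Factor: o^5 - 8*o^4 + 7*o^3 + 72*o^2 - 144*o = (o + 3)*(o^4 - 11*o^3 + 40*o^2 - 48*o) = (o - 4)*(o + 3)*(o^3 - 7*o^2 + 12*o) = o*(o - 4)*(o + 3)*(o^2 - 7*o + 12) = o*(o - 4)*(o - 3)*(o + 3)*(o - 4)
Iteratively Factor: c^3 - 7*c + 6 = (c - 2)*(c^2 + 2*c - 3) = (c - 2)*(c - 1)*(c + 3)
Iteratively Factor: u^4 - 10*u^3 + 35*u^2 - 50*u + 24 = (u - 3)*(u^3 - 7*u^2 + 14*u - 8) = (u - 4)*(u - 3)*(u^2 - 3*u + 2) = (u - 4)*(u - 3)*(u - 2)*(u - 1)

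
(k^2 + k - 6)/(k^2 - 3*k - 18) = (k - 2)/(k - 6)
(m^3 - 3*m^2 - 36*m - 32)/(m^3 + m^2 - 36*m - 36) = (m^2 - 4*m - 32)/(m^2 - 36)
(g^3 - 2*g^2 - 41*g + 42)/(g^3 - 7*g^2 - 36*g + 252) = (g - 1)/(g - 6)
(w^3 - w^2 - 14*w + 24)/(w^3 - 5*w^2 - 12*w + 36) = (w^2 + w - 12)/(w^2 - 3*w - 18)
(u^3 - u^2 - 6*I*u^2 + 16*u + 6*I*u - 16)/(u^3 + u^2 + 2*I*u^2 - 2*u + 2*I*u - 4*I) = (u - 8*I)/(u + 2)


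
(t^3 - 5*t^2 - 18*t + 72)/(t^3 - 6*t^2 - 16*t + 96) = (t - 3)/(t - 4)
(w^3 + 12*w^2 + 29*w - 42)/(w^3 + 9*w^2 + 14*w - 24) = (w + 7)/(w + 4)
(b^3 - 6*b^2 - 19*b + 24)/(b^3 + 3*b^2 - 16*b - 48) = (b^2 - 9*b + 8)/(b^2 - 16)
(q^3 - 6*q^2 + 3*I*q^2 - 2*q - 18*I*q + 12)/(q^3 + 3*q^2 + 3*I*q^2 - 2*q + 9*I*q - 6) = (q - 6)/(q + 3)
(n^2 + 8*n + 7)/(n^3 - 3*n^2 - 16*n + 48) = (n^2 + 8*n + 7)/(n^3 - 3*n^2 - 16*n + 48)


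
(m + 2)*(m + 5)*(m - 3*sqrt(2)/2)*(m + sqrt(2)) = m^4 - sqrt(2)*m^3/2 + 7*m^3 - 7*sqrt(2)*m^2/2 + 7*m^2 - 21*m - 5*sqrt(2)*m - 30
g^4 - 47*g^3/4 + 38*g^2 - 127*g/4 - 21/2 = (g - 7)*(g - 3)*(g - 2)*(g + 1/4)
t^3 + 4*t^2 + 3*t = t*(t + 1)*(t + 3)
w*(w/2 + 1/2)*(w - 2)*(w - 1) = w^4/2 - w^3 - w^2/2 + w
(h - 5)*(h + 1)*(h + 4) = h^3 - 21*h - 20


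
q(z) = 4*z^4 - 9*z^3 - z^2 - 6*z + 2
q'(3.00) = 177.00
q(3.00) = 56.00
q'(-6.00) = -4422.00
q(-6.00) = 7130.00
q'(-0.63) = -19.46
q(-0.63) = 8.26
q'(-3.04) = -698.95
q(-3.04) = 605.48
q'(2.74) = 114.95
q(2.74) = 18.37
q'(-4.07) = -1523.82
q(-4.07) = 1714.21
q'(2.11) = 19.88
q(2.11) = -20.37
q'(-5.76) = -3947.92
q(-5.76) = 6126.32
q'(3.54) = 358.36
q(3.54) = 197.14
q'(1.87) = 0.47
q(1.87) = -22.66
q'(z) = 16*z^3 - 27*z^2 - 2*z - 6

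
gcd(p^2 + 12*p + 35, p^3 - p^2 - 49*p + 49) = p + 7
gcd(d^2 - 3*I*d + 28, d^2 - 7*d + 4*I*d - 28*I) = d + 4*I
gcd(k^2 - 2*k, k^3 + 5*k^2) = k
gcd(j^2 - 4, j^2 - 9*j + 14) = j - 2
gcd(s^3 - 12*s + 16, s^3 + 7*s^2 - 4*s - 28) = s - 2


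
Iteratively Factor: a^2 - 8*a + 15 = (a - 5)*(a - 3)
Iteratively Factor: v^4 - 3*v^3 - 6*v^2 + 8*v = (v - 1)*(v^3 - 2*v^2 - 8*v) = (v - 4)*(v - 1)*(v^2 + 2*v) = (v - 4)*(v - 1)*(v + 2)*(v)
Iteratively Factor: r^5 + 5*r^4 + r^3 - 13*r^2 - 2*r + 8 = (r - 1)*(r^4 + 6*r^3 + 7*r^2 - 6*r - 8) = (r - 1)*(r + 4)*(r^3 + 2*r^2 - r - 2) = (r - 1)*(r + 1)*(r + 4)*(r^2 + r - 2) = (r - 1)*(r + 1)*(r + 2)*(r + 4)*(r - 1)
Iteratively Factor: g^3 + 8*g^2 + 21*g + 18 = (g + 3)*(g^2 + 5*g + 6) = (g + 3)^2*(g + 2)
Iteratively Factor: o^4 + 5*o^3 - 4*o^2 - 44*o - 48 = (o - 3)*(o^3 + 8*o^2 + 20*o + 16) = (o - 3)*(o + 4)*(o^2 + 4*o + 4) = (o - 3)*(o + 2)*(o + 4)*(o + 2)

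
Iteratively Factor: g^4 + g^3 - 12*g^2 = (g - 3)*(g^3 + 4*g^2) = (g - 3)*(g + 4)*(g^2) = g*(g - 3)*(g + 4)*(g)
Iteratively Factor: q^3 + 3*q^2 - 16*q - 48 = (q + 4)*(q^2 - q - 12) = (q + 3)*(q + 4)*(q - 4)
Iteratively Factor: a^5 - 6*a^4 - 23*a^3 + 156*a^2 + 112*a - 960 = (a - 4)*(a^4 - 2*a^3 - 31*a^2 + 32*a + 240) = (a - 5)*(a - 4)*(a^3 + 3*a^2 - 16*a - 48) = (a - 5)*(a - 4)^2*(a^2 + 7*a + 12) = (a - 5)*(a - 4)^2*(a + 3)*(a + 4)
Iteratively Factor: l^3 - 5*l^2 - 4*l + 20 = (l - 5)*(l^2 - 4) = (l - 5)*(l - 2)*(l + 2)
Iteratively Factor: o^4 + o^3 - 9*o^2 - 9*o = (o + 1)*(o^3 - 9*o) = o*(o + 1)*(o^2 - 9) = o*(o - 3)*(o + 1)*(o + 3)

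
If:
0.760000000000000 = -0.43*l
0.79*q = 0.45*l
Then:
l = -1.77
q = -1.01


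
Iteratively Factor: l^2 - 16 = (l - 4)*(l + 4)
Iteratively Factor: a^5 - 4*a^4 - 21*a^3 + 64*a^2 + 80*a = (a + 1)*(a^4 - 5*a^3 - 16*a^2 + 80*a) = (a + 1)*(a + 4)*(a^3 - 9*a^2 + 20*a) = (a - 4)*(a + 1)*(a + 4)*(a^2 - 5*a) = (a - 5)*(a - 4)*(a + 1)*(a + 4)*(a)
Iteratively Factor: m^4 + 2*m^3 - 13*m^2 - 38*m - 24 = (m + 2)*(m^3 - 13*m - 12) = (m + 1)*(m + 2)*(m^2 - m - 12) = (m - 4)*(m + 1)*(m + 2)*(m + 3)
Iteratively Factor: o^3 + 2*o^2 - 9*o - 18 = (o + 3)*(o^2 - o - 6) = (o - 3)*(o + 3)*(o + 2)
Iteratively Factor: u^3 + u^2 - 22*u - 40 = (u + 4)*(u^2 - 3*u - 10) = (u - 5)*(u + 4)*(u + 2)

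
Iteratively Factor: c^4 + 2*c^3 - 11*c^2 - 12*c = (c + 1)*(c^3 + c^2 - 12*c) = (c + 1)*(c + 4)*(c^2 - 3*c) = (c - 3)*(c + 1)*(c + 4)*(c)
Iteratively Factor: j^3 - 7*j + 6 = (j + 3)*(j^2 - 3*j + 2) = (j - 2)*(j + 3)*(j - 1)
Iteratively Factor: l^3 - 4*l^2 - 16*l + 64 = (l + 4)*(l^2 - 8*l + 16) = (l - 4)*(l + 4)*(l - 4)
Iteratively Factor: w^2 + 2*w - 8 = (w - 2)*(w + 4)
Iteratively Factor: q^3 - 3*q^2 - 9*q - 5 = (q - 5)*(q^2 + 2*q + 1) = (q - 5)*(q + 1)*(q + 1)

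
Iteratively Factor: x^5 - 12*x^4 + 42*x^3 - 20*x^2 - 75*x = (x - 3)*(x^4 - 9*x^3 + 15*x^2 + 25*x) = (x - 5)*(x - 3)*(x^3 - 4*x^2 - 5*x) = (x - 5)*(x - 3)*(x + 1)*(x^2 - 5*x) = x*(x - 5)*(x - 3)*(x + 1)*(x - 5)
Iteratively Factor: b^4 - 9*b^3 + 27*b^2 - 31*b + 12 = (b - 4)*(b^3 - 5*b^2 + 7*b - 3) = (b - 4)*(b - 1)*(b^2 - 4*b + 3) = (b - 4)*(b - 3)*(b - 1)*(b - 1)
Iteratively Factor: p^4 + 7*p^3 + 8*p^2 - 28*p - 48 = (p + 2)*(p^3 + 5*p^2 - 2*p - 24) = (p + 2)*(p + 4)*(p^2 + p - 6) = (p + 2)*(p + 3)*(p + 4)*(p - 2)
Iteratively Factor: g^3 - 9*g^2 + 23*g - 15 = (g - 3)*(g^2 - 6*g + 5) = (g - 3)*(g - 1)*(g - 5)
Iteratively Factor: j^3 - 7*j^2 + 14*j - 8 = (j - 2)*(j^2 - 5*j + 4) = (j - 4)*(j - 2)*(j - 1)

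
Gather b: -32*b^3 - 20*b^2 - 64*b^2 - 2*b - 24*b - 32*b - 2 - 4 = -32*b^3 - 84*b^2 - 58*b - 6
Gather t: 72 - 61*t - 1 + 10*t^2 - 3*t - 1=10*t^2 - 64*t + 70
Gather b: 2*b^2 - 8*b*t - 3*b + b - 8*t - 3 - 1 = 2*b^2 + b*(-8*t - 2) - 8*t - 4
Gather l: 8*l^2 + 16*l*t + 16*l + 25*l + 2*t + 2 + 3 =8*l^2 + l*(16*t + 41) + 2*t + 5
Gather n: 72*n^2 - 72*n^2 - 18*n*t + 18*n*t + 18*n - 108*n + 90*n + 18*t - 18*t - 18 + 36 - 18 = 0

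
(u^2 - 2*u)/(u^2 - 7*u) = (u - 2)/(u - 7)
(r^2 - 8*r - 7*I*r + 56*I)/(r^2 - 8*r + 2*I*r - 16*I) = (r - 7*I)/(r + 2*I)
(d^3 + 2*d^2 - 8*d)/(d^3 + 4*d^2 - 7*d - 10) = d*(d + 4)/(d^2 + 6*d + 5)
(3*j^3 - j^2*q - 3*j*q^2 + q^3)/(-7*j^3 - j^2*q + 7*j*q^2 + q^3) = (-3*j + q)/(7*j + q)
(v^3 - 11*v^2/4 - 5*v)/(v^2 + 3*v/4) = (4*v^2 - 11*v - 20)/(4*v + 3)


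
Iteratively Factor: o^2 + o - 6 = (o - 2)*(o + 3)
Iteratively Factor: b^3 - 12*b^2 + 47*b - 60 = (b - 5)*(b^2 - 7*b + 12) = (b - 5)*(b - 3)*(b - 4)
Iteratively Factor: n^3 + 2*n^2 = (n)*(n^2 + 2*n) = n^2*(n + 2)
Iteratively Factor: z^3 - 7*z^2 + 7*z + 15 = (z - 3)*(z^2 - 4*z - 5) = (z - 5)*(z - 3)*(z + 1)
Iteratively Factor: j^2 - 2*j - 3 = (j - 3)*(j + 1)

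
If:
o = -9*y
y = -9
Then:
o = 81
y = -9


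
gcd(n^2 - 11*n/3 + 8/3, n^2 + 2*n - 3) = n - 1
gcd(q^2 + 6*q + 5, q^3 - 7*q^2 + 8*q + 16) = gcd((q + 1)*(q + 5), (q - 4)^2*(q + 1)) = q + 1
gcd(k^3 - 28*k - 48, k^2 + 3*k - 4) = k + 4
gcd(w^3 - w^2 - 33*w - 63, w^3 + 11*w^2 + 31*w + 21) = w + 3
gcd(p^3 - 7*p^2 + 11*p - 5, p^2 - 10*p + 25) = p - 5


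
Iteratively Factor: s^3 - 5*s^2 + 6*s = (s)*(s^2 - 5*s + 6) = s*(s - 2)*(s - 3)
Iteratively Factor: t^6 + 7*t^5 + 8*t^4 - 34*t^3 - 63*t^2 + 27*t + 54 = (t - 2)*(t^5 + 9*t^4 + 26*t^3 + 18*t^2 - 27*t - 27) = (t - 2)*(t + 3)*(t^4 + 6*t^3 + 8*t^2 - 6*t - 9) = (t - 2)*(t + 1)*(t + 3)*(t^3 + 5*t^2 + 3*t - 9) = (t - 2)*(t + 1)*(t + 3)^2*(t^2 + 2*t - 3) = (t - 2)*(t - 1)*(t + 1)*(t + 3)^2*(t + 3)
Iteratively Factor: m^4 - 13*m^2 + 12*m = (m - 1)*(m^3 + m^2 - 12*m) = (m - 1)*(m + 4)*(m^2 - 3*m) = m*(m - 1)*(m + 4)*(m - 3)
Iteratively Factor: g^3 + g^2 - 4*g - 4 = (g + 1)*(g^2 - 4) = (g - 2)*(g + 1)*(g + 2)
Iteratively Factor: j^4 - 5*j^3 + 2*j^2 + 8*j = (j - 4)*(j^3 - j^2 - 2*j) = j*(j - 4)*(j^2 - j - 2) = j*(j - 4)*(j - 2)*(j + 1)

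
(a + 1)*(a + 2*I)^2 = a^3 + a^2 + 4*I*a^2 - 4*a + 4*I*a - 4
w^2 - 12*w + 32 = (w - 8)*(w - 4)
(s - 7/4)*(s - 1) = s^2 - 11*s/4 + 7/4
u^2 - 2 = (u - sqrt(2))*(u + sqrt(2))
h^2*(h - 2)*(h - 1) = h^4 - 3*h^3 + 2*h^2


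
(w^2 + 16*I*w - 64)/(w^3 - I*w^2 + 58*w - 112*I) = (w + 8*I)/(w^2 - 9*I*w - 14)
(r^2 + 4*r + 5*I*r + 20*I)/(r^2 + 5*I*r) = (r + 4)/r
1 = 1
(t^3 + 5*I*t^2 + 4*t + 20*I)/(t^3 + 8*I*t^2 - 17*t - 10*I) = (t - 2*I)/(t + I)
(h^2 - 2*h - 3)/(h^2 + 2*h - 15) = (h + 1)/(h + 5)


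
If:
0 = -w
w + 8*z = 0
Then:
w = 0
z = 0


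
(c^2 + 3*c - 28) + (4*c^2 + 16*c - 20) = 5*c^2 + 19*c - 48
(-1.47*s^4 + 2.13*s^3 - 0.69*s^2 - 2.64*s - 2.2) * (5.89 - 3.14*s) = 4.6158*s^5 - 15.3465*s^4 + 14.7123*s^3 + 4.2255*s^2 - 8.6416*s - 12.958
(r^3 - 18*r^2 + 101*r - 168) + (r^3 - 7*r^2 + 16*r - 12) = 2*r^3 - 25*r^2 + 117*r - 180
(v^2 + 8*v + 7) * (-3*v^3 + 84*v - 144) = -3*v^5 - 24*v^4 + 63*v^3 + 528*v^2 - 564*v - 1008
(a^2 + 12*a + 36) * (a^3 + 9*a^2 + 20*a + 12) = a^5 + 21*a^4 + 164*a^3 + 576*a^2 + 864*a + 432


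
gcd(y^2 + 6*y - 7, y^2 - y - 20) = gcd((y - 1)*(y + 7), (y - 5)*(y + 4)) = 1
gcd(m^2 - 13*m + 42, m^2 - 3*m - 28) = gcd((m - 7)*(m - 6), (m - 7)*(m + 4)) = m - 7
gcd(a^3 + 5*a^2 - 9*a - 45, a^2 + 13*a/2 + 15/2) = a + 5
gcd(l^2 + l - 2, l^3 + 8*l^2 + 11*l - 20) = l - 1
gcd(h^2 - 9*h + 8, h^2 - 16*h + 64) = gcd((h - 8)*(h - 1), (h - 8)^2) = h - 8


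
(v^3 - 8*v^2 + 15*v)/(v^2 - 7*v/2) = 2*(v^2 - 8*v + 15)/(2*v - 7)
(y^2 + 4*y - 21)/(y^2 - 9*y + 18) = (y + 7)/(y - 6)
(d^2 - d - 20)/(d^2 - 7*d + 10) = (d + 4)/(d - 2)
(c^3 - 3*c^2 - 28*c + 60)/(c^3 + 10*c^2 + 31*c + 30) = (c^2 - 8*c + 12)/(c^2 + 5*c + 6)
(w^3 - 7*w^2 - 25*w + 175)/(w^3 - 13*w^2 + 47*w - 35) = (w + 5)/(w - 1)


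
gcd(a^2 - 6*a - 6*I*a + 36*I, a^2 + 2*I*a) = 1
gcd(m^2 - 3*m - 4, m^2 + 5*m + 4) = m + 1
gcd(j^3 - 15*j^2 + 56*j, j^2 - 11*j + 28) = j - 7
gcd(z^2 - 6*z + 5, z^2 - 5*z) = z - 5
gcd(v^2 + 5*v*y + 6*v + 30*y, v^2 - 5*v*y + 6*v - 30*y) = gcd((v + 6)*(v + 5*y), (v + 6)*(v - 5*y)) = v + 6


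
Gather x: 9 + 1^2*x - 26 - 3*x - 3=-2*x - 20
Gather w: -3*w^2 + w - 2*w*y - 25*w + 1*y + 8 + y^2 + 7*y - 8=-3*w^2 + w*(-2*y - 24) + y^2 + 8*y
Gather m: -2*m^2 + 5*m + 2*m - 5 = -2*m^2 + 7*m - 5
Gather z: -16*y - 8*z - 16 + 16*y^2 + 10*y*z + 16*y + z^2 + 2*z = 16*y^2 + z^2 + z*(10*y - 6) - 16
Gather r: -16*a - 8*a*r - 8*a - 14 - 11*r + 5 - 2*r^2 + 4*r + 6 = -24*a - 2*r^2 + r*(-8*a - 7) - 3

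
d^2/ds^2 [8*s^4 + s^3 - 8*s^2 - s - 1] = 96*s^2 + 6*s - 16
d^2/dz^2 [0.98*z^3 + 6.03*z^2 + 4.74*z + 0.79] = 5.88*z + 12.06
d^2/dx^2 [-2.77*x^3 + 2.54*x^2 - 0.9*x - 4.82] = 5.08 - 16.62*x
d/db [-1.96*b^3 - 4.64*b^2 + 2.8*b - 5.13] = -5.88*b^2 - 9.28*b + 2.8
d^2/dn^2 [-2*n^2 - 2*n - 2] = -4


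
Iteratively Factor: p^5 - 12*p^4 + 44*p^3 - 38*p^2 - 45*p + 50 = (p - 2)*(p^4 - 10*p^3 + 24*p^2 + 10*p - 25) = (p - 5)*(p - 2)*(p^3 - 5*p^2 - p + 5) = (p - 5)^2*(p - 2)*(p^2 - 1) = (p - 5)^2*(p - 2)*(p - 1)*(p + 1)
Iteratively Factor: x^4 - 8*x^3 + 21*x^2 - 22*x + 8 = (x - 4)*(x^3 - 4*x^2 + 5*x - 2) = (x - 4)*(x - 2)*(x^2 - 2*x + 1) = (x - 4)*(x - 2)*(x - 1)*(x - 1)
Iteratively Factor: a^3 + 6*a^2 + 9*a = (a)*(a^2 + 6*a + 9) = a*(a + 3)*(a + 3)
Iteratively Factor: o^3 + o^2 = (o + 1)*(o^2) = o*(o + 1)*(o)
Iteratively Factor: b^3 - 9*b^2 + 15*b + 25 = (b + 1)*(b^2 - 10*b + 25) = (b - 5)*(b + 1)*(b - 5)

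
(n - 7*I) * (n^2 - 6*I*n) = n^3 - 13*I*n^2 - 42*n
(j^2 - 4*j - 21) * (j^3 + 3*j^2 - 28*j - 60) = j^5 - j^4 - 61*j^3 - 11*j^2 + 828*j + 1260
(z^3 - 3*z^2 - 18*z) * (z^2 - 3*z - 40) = z^5 - 6*z^4 - 49*z^3 + 174*z^2 + 720*z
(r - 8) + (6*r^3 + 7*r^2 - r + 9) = 6*r^3 + 7*r^2 + 1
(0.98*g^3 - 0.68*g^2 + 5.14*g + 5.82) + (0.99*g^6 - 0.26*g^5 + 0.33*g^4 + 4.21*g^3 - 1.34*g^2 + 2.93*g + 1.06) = 0.99*g^6 - 0.26*g^5 + 0.33*g^4 + 5.19*g^3 - 2.02*g^2 + 8.07*g + 6.88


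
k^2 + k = k*(k + 1)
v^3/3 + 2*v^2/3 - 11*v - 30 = (v/3 + 1)*(v - 6)*(v + 5)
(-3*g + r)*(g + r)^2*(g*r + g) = -3*g^4*r - 3*g^4 - 5*g^3*r^2 - 5*g^3*r - g^2*r^3 - g^2*r^2 + g*r^4 + g*r^3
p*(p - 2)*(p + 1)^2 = p^4 - 3*p^2 - 2*p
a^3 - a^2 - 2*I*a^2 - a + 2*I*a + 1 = (a - 1)*(a - I)^2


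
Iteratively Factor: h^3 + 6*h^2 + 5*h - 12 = (h - 1)*(h^2 + 7*h + 12) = (h - 1)*(h + 3)*(h + 4)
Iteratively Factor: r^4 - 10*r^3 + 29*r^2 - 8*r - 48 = (r + 1)*(r^3 - 11*r^2 + 40*r - 48) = (r - 3)*(r + 1)*(r^2 - 8*r + 16) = (r - 4)*(r - 3)*(r + 1)*(r - 4)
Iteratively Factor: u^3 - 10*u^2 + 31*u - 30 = (u - 2)*(u^2 - 8*u + 15) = (u - 3)*(u - 2)*(u - 5)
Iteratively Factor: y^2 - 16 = (y + 4)*(y - 4)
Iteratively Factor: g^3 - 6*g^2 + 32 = (g - 4)*(g^2 - 2*g - 8) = (g - 4)^2*(g + 2)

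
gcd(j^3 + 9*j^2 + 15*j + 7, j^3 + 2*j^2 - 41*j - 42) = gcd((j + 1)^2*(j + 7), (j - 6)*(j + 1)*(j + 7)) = j^2 + 8*j + 7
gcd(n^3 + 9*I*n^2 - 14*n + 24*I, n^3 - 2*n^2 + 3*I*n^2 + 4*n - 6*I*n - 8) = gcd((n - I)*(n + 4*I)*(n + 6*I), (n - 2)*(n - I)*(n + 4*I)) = n^2 + 3*I*n + 4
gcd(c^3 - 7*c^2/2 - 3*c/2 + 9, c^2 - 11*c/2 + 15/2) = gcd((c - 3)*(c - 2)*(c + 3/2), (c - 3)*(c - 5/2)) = c - 3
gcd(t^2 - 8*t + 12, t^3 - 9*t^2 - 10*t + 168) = t - 6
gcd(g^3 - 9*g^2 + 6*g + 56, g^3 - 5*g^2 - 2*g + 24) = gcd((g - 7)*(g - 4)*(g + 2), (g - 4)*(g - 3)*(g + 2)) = g^2 - 2*g - 8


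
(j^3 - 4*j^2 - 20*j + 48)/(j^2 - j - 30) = (j^2 + 2*j - 8)/(j + 5)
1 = 1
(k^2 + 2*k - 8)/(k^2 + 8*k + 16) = (k - 2)/(k + 4)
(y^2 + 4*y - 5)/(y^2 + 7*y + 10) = (y - 1)/(y + 2)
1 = 1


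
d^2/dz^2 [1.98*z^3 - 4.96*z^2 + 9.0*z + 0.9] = 11.88*z - 9.92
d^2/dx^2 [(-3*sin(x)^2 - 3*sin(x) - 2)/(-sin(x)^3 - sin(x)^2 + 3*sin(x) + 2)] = (-3*sin(x)^8 - 9*sin(x)^7 - 75*sin(x)^6 - 130*sin(x)^5 - 38*sin(x)^4 + 50*sin(x)^3 + 20*sin(x)^2 + 24*sin(x) + 32)/((sin(x) + 2)^3*(sin(x)^2 - sin(x) - 1)^3)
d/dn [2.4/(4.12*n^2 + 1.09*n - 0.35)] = (-19.776*n - 2.616)/(4.12*n^2 + 1.09*n - 0.35)^2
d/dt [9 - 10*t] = -10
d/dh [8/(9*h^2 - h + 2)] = 8*(1 - 18*h)/(9*h^2 - h + 2)^2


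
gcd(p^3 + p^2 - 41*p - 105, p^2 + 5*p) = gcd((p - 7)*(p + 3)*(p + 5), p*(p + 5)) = p + 5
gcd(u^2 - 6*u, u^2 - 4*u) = u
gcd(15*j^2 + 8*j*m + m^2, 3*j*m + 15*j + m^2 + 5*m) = 3*j + m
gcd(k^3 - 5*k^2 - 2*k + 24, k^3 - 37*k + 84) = k^2 - 7*k + 12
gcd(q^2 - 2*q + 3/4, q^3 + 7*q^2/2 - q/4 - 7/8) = q - 1/2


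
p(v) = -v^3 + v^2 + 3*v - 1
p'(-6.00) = -117.00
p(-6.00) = 233.00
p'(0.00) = 3.00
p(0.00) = -1.00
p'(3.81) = -32.93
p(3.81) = -30.36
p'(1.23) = 0.92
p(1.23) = 2.34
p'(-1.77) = -9.94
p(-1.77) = 2.37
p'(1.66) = -1.95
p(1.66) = 2.16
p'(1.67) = -2.03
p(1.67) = 2.14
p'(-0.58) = 0.83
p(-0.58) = -2.21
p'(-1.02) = -2.16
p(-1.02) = -1.96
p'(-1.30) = -4.67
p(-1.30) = -1.01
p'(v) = -3*v^2 + 2*v + 3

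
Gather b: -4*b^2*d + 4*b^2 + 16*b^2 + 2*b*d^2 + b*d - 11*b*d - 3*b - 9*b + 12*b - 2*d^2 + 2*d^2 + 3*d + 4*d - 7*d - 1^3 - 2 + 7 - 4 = b^2*(20 - 4*d) + b*(2*d^2 - 10*d)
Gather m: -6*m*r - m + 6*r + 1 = m*(-6*r - 1) + 6*r + 1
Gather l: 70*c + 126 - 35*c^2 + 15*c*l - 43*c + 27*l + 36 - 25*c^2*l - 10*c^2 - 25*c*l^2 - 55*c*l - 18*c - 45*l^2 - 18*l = -45*c^2 + 9*c + l^2*(-25*c - 45) + l*(-25*c^2 - 40*c + 9) + 162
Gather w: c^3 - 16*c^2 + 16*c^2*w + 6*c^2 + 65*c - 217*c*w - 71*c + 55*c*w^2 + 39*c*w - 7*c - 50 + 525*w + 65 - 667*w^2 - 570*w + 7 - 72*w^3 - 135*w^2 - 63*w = c^3 - 10*c^2 - 13*c - 72*w^3 + w^2*(55*c - 802) + w*(16*c^2 - 178*c - 108) + 22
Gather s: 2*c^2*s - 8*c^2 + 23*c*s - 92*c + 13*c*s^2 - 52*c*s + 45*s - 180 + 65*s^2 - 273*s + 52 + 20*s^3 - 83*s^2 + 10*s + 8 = -8*c^2 - 92*c + 20*s^3 + s^2*(13*c - 18) + s*(2*c^2 - 29*c - 218) - 120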